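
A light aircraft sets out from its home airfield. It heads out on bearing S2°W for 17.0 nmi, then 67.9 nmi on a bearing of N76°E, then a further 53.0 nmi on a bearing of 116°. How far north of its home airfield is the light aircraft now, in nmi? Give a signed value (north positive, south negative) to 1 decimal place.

Leg 1 (S2°W, 17.0 nmi): east 17.0 sin 182° = -0.59, north 17.0 cos 182° = -16.99
Leg 2 (N76°E, 67.9 nmi): east 67.9 sin 76° = 65.88, north 67.9 cos 76° = 16.43
Leg 3 (116°, 53.0 nmi): east 53.0 sin 116° = 47.64, north 53.0 cos 116° = -23.23
Net north component: -23.80 nmi.

-23.8 nmi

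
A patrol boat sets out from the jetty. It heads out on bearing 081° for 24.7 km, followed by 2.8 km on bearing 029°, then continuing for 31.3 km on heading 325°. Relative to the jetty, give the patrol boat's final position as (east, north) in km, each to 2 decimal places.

(7.80, 31.95)

Leg 1 (081°, 24.7 km): east 24.7 sin 81° = 24.40, north 24.7 cos 81° = 3.86
Leg 2 (029°, 2.8 km): east 2.8 sin 29° = 1.36, north 2.8 cos 29° = 2.45
Leg 3 (325°, 31.3 km): east 31.3 sin 325° = -17.95, north 31.3 cos 325° = 25.64
Summing: 7.80 km east, 31.95 km north → (7.80, 31.95).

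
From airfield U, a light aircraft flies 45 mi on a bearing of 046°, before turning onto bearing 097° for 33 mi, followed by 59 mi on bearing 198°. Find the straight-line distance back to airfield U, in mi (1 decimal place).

Leg 1 (046°, 45 mi): east 45 sin 46° = 32.37, north 45 cos 46° = 31.26
Leg 2 (097°, 33 mi): east 33 sin 97° = 32.75, north 33 cos 97° = -4.02
Leg 3 (198°, 59 mi): east 59 sin 198° = -18.23, north 59 cos 198° = -56.11
Net: 46.89 east, -28.87 north. Distance = √((46.89)² + (-28.87)²) = 55.069 mi.

55.1 mi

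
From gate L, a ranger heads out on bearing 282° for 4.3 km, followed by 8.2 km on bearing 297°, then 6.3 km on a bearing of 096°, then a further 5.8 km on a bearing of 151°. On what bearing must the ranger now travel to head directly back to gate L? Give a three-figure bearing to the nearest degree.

065°

Leg 1 (282°, 4.3 km): east 4.3 sin 282° = -4.21, north 4.3 cos 282° = 0.89
Leg 2 (297°, 8.2 km): east 8.2 sin 297° = -7.31, north 8.2 cos 297° = 3.72
Leg 3 (096°, 6.3 km): east 6.3 sin 96° = 6.27, north 6.3 cos 96° = -0.66
Leg 4 (151°, 5.8 km): east 5.8 sin 151° = 2.81, north 5.8 cos 151° = -5.07
Net displacement: -2.43 east, -1.11 north. Direction back to start is (2.43, 1.11): bearing = atan2(2.43, 1.11) mod 360° = 65.40° ≈ 065°.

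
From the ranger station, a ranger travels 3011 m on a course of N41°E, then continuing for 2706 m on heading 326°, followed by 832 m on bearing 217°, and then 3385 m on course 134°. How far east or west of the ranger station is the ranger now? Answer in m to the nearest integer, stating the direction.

Leg 1 (N41°E, 3011 m): east 3011 sin 41° = 1975.39, north 3011 cos 41° = 2272.43
Leg 2 (326°, 2706 m): east 2706 sin 326° = -1513.18, north 2706 cos 326° = 2243.38
Leg 3 (217°, 832 m): east 832 sin 217° = -500.71, north 832 cos 217° = -664.46
Leg 4 (134°, 3385 m): east 3385 sin 134° = 2434.97, north 3385 cos 134° = -2351.42
Net east component: 2396.47 m.

2396 m east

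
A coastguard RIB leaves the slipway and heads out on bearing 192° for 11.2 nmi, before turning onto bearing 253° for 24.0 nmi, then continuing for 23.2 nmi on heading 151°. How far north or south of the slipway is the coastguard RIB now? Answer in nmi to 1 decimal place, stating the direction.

Leg 1 (192°, 11.2 nmi): east 11.2 sin 192° = -2.33, north 11.2 cos 192° = -10.96
Leg 2 (253°, 24.0 nmi): east 24.0 sin 253° = -22.95, north 24.0 cos 253° = -7.02
Leg 3 (151°, 23.2 nmi): east 23.2 sin 151° = 11.25, north 23.2 cos 151° = -20.29
Net north component: -38.26 nmi.

38.3 nmi south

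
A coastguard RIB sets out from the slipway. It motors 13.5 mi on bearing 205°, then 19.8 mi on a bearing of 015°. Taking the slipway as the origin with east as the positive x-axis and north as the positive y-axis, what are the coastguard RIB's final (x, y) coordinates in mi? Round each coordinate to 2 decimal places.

(-0.58, 6.89)

Leg 1 (205°, 13.5 mi): east 13.5 sin 205° = -5.71, north 13.5 cos 205° = -12.24
Leg 2 (015°, 19.8 mi): east 19.8 sin 15° = 5.12, north 19.8 cos 15° = 19.13
Summing: -0.58 mi east, 6.89 mi north → (-0.58, 6.89).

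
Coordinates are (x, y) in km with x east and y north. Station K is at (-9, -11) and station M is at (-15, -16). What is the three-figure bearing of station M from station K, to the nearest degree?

Δeast = -15 − -9 = -6.00; Δnorth = -16 − -11 = -5.00.
Bearing = atan2(Δeast, Δnorth) mod 360° = 230.19° ≈ 230°.

230°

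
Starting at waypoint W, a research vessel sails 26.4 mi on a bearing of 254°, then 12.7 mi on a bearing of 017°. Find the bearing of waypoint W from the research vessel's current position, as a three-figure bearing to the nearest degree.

Leg 1 (254°, 26.4 mi): east 26.4 sin 254° = -25.38, north 26.4 cos 254° = -7.28
Leg 2 (017°, 12.7 mi): east 12.7 sin 17° = 3.71, north 12.7 cos 17° = 12.15
Net displacement: -21.66 east, 4.87 north. Direction back to start is (21.66, -4.87): bearing = atan2(21.66, -4.87) mod 360° = 102.66° ≈ 103°.

103°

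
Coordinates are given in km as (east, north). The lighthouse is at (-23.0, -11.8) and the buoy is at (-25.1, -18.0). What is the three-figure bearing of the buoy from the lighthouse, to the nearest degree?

199°

Δeast = -25.1 − -23.0 = -2.10; Δnorth = -18.0 − -11.8 = -6.20.
Bearing = atan2(Δeast, Δnorth) mod 360° = 198.71° ≈ 199°.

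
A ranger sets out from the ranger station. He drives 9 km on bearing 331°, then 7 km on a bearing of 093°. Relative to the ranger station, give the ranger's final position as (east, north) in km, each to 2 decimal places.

Leg 1 (331°, 9 km): east 9 sin 331° = -4.36, north 9 cos 331° = 7.87
Leg 2 (093°, 7 km): east 7 sin 93° = 6.99, north 7 cos 93° = -0.37
Summing: 2.63 km east, 7.51 km north → (2.63, 7.51).

(2.63, 7.51)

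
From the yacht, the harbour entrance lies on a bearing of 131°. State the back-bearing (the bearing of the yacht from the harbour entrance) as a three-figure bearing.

311°

Back-bearing = 131° + 180° = 311°.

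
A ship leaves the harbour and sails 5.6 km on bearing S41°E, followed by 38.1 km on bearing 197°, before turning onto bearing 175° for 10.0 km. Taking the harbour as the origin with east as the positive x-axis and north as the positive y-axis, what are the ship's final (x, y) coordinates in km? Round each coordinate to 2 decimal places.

Leg 1 (S41°E, 5.6 km): east 5.6 sin 139° = 3.67, north 5.6 cos 139° = -4.23
Leg 2 (197°, 38.1 km): east 38.1 sin 197° = -11.14, north 38.1 cos 197° = -36.44
Leg 3 (175°, 10.0 km): east 10.0 sin 175° = 0.87, north 10.0 cos 175° = -9.96
Summing: -6.59 km east, -50.62 km north → (-6.59, -50.62).

(-6.59, -50.62)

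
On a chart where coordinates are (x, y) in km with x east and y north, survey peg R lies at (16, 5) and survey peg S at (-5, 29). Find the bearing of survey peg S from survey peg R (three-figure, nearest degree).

319°

Δeast = -5 − 16 = -21.00; Δnorth = 29 − 5 = 24.00.
Bearing = atan2(Δeast, Δnorth) mod 360° = 318.81° ≈ 319°.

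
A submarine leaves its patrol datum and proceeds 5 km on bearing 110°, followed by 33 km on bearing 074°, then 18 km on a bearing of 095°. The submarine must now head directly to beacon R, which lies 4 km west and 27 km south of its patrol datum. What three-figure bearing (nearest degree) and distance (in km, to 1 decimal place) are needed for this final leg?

Leg 1 (110°, 5 km): east 5 sin 110° = 4.70, north 5 cos 110° = -1.71
Leg 2 (074°, 33 km): east 33 sin 74° = 31.72, north 33 cos 74° = 9.10
Leg 3 (095°, 18 km): east 18 sin 95° = 17.93, north 18 cos 95° = -1.57
Current position: (54.35, 5.82). Target: (-4, -27). Remaining: Δeast = -58.35, Δnorth = -32.82.
Bearing = atan2(-58.35, -32.82) mod 360° = 240.65°; distance = √((-58.35)² + (-32.82)²) = 66.947 km.

241°, 66.9 km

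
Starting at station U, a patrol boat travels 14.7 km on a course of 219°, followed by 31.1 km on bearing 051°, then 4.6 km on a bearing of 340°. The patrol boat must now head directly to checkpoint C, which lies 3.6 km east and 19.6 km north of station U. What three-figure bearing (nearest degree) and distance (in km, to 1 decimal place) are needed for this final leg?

306°, 12.1 km

Leg 1 (219°, 14.7 km): east 14.7 sin 219° = -9.25, north 14.7 cos 219° = -11.42
Leg 2 (051°, 31.1 km): east 31.1 sin 51° = 24.17, north 31.1 cos 51° = 19.57
Leg 3 (340°, 4.6 km): east 4.6 sin 340° = -1.57, north 4.6 cos 340° = 4.32
Current position: (13.34, 12.47). Target: (3.6, 19.6). Remaining: Δeast = -9.74, Δnorth = 7.13.
Bearing = atan2(-9.74, 7.13) mod 360° = 306.19°; distance = √((-9.74)² + (7.13)²) = 12.075 km.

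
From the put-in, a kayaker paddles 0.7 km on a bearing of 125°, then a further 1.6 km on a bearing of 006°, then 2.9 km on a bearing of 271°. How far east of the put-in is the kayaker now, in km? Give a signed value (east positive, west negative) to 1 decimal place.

Leg 1 (125°, 0.7 km): east 0.7 sin 125° = 0.57, north 0.7 cos 125° = -0.40
Leg 2 (006°, 1.6 km): east 1.6 sin 6° = 0.17, north 1.6 cos 6° = 1.59
Leg 3 (271°, 2.9 km): east 2.9 sin 271° = -2.90, north 2.9 cos 271° = 0.05
Net east component: -2.16 km.

-2.2 km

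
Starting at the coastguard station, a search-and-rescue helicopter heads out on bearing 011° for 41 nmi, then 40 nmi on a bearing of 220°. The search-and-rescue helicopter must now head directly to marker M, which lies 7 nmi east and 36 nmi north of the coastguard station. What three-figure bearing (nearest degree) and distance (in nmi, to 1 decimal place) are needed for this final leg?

043°, 36.3 nmi

Leg 1 (011°, 41 nmi): east 41 sin 11° = 7.82, north 41 cos 11° = 40.25
Leg 2 (220°, 40 nmi): east 40 sin 220° = -25.71, north 40 cos 220° = -30.64
Current position: (-17.89, 9.60). Target: (7, 36). Remaining: Δeast = 24.89, Δnorth = 26.40.
Bearing = atan2(24.89, 26.40) mod 360° = 43.32°; distance = √((24.89)² + (26.40)²) = 36.278 nmi.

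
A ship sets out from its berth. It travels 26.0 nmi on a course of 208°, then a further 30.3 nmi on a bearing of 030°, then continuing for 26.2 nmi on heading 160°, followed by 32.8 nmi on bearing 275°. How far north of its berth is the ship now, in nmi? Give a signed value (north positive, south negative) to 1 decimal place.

-18.5 nmi

Leg 1 (208°, 26.0 nmi): east 26.0 sin 208° = -12.21, north 26.0 cos 208° = -22.96
Leg 2 (030°, 30.3 nmi): east 30.3 sin 30° = 15.15, north 30.3 cos 30° = 26.24
Leg 3 (160°, 26.2 nmi): east 26.2 sin 160° = 8.96, north 26.2 cos 160° = -24.62
Leg 4 (275°, 32.8 nmi): east 32.8 sin 275° = -32.68, north 32.8 cos 275° = 2.86
Net north component: -18.48 nmi.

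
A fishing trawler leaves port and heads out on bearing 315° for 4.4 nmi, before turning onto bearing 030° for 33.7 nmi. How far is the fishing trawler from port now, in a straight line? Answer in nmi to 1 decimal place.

35.1 nmi

Leg 1 (315°, 4.4 nmi): east 4.4 sin 315° = -3.11, north 4.4 cos 315° = 3.11
Leg 2 (030°, 33.7 nmi): east 33.7 sin 30° = 16.85, north 33.7 cos 30° = 29.19
Net: 13.74 east, 32.30 north. Distance = √((13.74)² + (32.30)²) = 35.097 nmi.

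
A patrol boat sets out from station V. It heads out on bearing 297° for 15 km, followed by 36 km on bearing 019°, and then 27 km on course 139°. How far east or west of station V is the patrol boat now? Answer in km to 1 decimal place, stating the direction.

16.1 km east

Leg 1 (297°, 15 km): east 15 sin 297° = -13.37, north 15 cos 297° = 6.81
Leg 2 (019°, 36 km): east 36 sin 19° = 11.72, north 36 cos 19° = 34.04
Leg 3 (139°, 27 km): east 27 sin 139° = 17.71, north 27 cos 139° = -20.38
Net east component: 16.07 km.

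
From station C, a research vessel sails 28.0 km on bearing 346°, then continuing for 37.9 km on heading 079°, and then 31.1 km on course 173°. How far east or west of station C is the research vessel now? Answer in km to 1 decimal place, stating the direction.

34.2 km east

Leg 1 (346°, 28.0 km): east 28.0 sin 346° = -6.77, north 28.0 cos 346° = 27.17
Leg 2 (079°, 37.9 km): east 37.9 sin 79° = 37.20, north 37.9 cos 79° = 7.23
Leg 3 (173°, 31.1 km): east 31.1 sin 173° = 3.79, north 31.1 cos 173° = -30.87
Net east component: 34.22 km.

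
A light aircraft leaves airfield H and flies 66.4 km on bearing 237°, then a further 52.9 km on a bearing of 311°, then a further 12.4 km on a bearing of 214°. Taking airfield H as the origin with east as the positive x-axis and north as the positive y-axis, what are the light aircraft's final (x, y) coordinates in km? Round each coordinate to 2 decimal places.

(-102.55, -11.74)

Leg 1 (237°, 66.4 km): east 66.4 sin 237° = -55.69, north 66.4 cos 237° = -36.16
Leg 2 (311°, 52.9 km): east 52.9 sin 311° = -39.92, north 52.9 cos 311° = 34.71
Leg 3 (214°, 12.4 km): east 12.4 sin 214° = -6.93, north 12.4 cos 214° = -10.28
Summing: -102.55 km east, -11.74 km north → (-102.55, -11.74).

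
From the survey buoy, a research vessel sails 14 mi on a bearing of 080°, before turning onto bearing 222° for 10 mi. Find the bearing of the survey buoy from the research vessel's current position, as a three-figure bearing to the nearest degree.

Leg 1 (080°, 14 mi): east 14 sin 80° = 13.79, north 14 cos 80° = 2.43
Leg 2 (222°, 10 mi): east 10 sin 222° = -6.69, north 10 cos 222° = -7.43
Net displacement: 7.10 east, -5.00 north. Direction back to start is (-7.10, 5.00): bearing = atan2(-7.10, 5.00) mod 360° = 305.17° ≈ 305°.

305°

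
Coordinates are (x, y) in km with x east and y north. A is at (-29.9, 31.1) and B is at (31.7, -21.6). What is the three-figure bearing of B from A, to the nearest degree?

131°

Δeast = 31.7 − -29.9 = 61.60; Δnorth = -21.6 − 31.1 = -52.70.
Bearing = atan2(Δeast, Δnorth) mod 360° = 130.55° ≈ 131°.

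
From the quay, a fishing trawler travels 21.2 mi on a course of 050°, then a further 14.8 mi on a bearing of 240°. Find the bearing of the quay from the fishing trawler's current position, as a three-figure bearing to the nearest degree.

209°

Leg 1 (050°, 21.2 mi): east 21.2 sin 50° = 16.24, north 21.2 cos 50° = 13.63
Leg 2 (240°, 14.8 mi): east 14.8 sin 240° = -12.82, north 14.8 cos 240° = -7.40
Net displacement: 3.42 east, 6.23 north. Direction back to start is (-3.42, -6.23): bearing = atan2(-3.42, -6.23) mod 360° = 208.80° ≈ 209°.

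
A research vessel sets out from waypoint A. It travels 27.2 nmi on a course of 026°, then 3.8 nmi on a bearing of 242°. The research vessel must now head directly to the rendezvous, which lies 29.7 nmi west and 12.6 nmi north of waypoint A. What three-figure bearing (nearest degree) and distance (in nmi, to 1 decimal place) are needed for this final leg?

255°, 39.6 nmi

Leg 1 (026°, 27.2 nmi): east 27.2 sin 26° = 11.92, north 27.2 cos 26° = 24.45
Leg 2 (242°, 3.8 nmi): east 3.8 sin 242° = -3.36, north 3.8 cos 242° = -1.78
Current position: (8.57, 22.66). Target: (-29.7, 12.6). Remaining: Δeast = -38.27, Δnorth = -10.06.
Bearing = atan2(-38.27, -10.06) mod 360° = 255.27°; distance = √((-38.27)² + (-10.06)²) = 39.570 nmi.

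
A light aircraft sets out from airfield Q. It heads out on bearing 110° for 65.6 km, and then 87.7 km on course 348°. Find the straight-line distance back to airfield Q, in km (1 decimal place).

Leg 1 (110°, 65.6 km): east 65.6 sin 110° = 61.64, north 65.6 cos 110° = -22.44
Leg 2 (348°, 87.7 km): east 87.7 sin 348° = -18.23, north 87.7 cos 348° = 85.78
Net: 43.41 east, 63.35 north. Distance = √((43.41)² + (63.35)²) = 76.794 km.

76.8 km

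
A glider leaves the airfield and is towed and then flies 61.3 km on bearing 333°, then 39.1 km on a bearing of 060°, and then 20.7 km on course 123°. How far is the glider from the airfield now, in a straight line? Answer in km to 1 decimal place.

Leg 1 (333°, 61.3 km): east 61.3 sin 333° = -27.83, north 61.3 cos 333° = 54.62
Leg 2 (060°, 39.1 km): east 39.1 sin 60° = 33.86, north 39.1 cos 60° = 19.55
Leg 3 (123°, 20.7 km): east 20.7 sin 123° = 17.36, north 20.7 cos 123° = -11.27
Net: 23.39 east, 62.89 north. Distance = √((23.39)² + (62.89)²) = 67.104 km.

67.1 km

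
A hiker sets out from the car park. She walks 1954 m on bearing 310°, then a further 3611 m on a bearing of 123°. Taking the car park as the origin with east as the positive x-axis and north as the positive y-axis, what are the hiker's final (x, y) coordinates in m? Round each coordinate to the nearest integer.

(1532, -711)

Leg 1 (310°, 1954 m): east 1954 sin 310° = -1496.85, north 1954 cos 310° = 1256.01
Leg 2 (123°, 3611 m): east 3611 sin 123° = 3028.44, north 3611 cos 123° = -1966.69
Summing: 1531.59 m east, -710.68 m north → (1532, -711).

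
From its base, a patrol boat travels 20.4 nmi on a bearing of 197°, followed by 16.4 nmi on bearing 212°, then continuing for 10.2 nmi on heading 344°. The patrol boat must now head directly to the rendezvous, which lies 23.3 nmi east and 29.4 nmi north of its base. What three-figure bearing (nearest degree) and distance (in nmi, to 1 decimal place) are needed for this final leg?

038°, 66.9 nmi

Leg 1 (197°, 20.4 nmi): east 20.4 sin 197° = -5.96, north 20.4 cos 197° = -19.51
Leg 2 (212°, 16.4 nmi): east 16.4 sin 212° = -8.69, north 16.4 cos 212° = -13.91
Leg 3 (344°, 10.2 nmi): east 10.2 sin 344° = -2.81, north 10.2 cos 344° = 9.80
Current position: (-17.47, -23.61). Target: (23.3, 29.4). Remaining: Δeast = 40.77, Δnorth = 53.01.
Bearing = atan2(40.77, 53.01) mod 360° = 37.56°; distance = √((40.77)² + (53.01)²) = 66.874 nmi.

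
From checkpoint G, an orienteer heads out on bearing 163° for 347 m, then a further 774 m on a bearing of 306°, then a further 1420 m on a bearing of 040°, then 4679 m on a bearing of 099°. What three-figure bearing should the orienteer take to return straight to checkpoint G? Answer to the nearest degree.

265°

Leg 1 (163°, 347 m): east 347 sin 163° = 101.45, north 347 cos 163° = -331.84
Leg 2 (306°, 774 m): east 774 sin 306° = -626.18, north 774 cos 306° = 454.95
Leg 3 (040°, 1420 m): east 1420 sin 40° = 912.76, north 1420 cos 40° = 1087.78
Leg 4 (099°, 4679 m): east 4679 sin 99° = 4621.39, north 4679 cos 99° = -731.96
Net displacement: 5009.43 east, 478.93 north. Direction back to start is (-5009.43, -478.93): bearing = atan2(-5009.43, -478.93) mod 360° = 264.54° ≈ 265°.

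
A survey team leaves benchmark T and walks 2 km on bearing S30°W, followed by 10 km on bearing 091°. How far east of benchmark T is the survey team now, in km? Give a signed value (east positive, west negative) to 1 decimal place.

9.0 km

Leg 1 (S30°W, 2 km): east 2 sin 210° = -1.00, north 2 cos 210° = -1.73
Leg 2 (091°, 10 km): east 10 sin 91° = 10.00, north 10 cos 91° = -0.17
Net east component: 9.00 km.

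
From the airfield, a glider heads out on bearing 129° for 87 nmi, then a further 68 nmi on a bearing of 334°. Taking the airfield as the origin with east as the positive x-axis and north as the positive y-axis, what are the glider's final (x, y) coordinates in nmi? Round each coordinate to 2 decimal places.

Leg 1 (129°, 87 nmi): east 87 sin 129° = 67.61, north 87 cos 129° = -54.75
Leg 2 (334°, 68 nmi): east 68 sin 334° = -29.81, north 68 cos 334° = 61.12
Summing: 37.80 nmi east, 6.37 nmi north → (37.80, 6.37).

(37.80, 6.37)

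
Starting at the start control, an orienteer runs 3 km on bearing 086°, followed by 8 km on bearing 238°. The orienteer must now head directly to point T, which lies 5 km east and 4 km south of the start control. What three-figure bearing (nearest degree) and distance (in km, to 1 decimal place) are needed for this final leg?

090°, 8.8 km

Leg 1 (086°, 3 km): east 3 sin 86° = 2.99, north 3 cos 86° = 0.21
Leg 2 (238°, 8 km): east 8 sin 238° = -6.78, north 8 cos 238° = -4.24
Current position: (-3.79, -4.03). Target: (5, -4). Remaining: Δeast = 8.79, Δnorth = 0.03.
Bearing = atan2(8.79, 0.03) mod 360° = 89.80°; distance = √((8.79)² + (0.03)²) = 8.792 km.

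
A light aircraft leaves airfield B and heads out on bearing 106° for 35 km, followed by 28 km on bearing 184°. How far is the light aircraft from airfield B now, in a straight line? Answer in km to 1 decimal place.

Leg 1 (106°, 35 km): east 35 sin 106° = 33.64, north 35 cos 106° = -9.65
Leg 2 (184°, 28 km): east 28 sin 184° = -1.95, north 28 cos 184° = -27.93
Net: 31.69 east, -37.58 north. Distance = √((31.69)² + (-37.58)²) = 49.158 km.

49.2 km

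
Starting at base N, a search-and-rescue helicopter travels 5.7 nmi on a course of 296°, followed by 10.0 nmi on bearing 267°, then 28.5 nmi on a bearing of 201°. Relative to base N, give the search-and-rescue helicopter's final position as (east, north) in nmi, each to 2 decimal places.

(-25.32, -24.63)

Leg 1 (296°, 5.7 nmi): east 5.7 sin 296° = -5.12, north 5.7 cos 296° = 2.50
Leg 2 (267°, 10.0 nmi): east 10.0 sin 267° = -9.99, north 10.0 cos 267° = -0.52
Leg 3 (201°, 28.5 nmi): east 28.5 sin 201° = -10.21, north 28.5 cos 201° = -26.61
Summing: -25.32 nmi east, -24.63 nmi north → (-25.32, -24.63).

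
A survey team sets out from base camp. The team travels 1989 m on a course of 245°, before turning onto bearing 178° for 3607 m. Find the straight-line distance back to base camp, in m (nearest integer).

Leg 1 (245°, 1989 m): east 1989 sin 245° = -1802.65, north 1989 cos 245° = -840.59
Leg 2 (178°, 3607 m): east 3607 sin 178° = 125.88, north 3607 cos 178° = -3604.80
Net: -1676.76 east, -4445.39 north. Distance = √((-1676.76)² + (-4445.39)²) = 4751.109 m.

4751 m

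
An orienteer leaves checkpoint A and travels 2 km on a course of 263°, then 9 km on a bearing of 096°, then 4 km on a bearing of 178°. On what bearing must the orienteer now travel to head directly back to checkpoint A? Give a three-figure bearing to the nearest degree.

306°

Leg 1 (263°, 2 km): east 2 sin 263° = -1.99, north 2 cos 263° = -0.24
Leg 2 (096°, 9 km): east 9 sin 96° = 8.95, north 9 cos 96° = -0.94
Leg 3 (178°, 4 km): east 4 sin 178° = 0.14, north 4 cos 178° = -4.00
Net displacement: 7.11 east, -5.18 north. Direction back to start is (-7.11, 5.18): bearing = atan2(-7.11, 5.18) mod 360° = 306.10° ≈ 306°.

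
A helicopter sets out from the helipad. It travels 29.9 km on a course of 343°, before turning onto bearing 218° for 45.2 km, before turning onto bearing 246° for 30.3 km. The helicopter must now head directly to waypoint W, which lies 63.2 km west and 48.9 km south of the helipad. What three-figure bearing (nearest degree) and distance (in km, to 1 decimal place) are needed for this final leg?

Leg 1 (343°, 29.9 km): east 29.9 sin 343° = -8.74, north 29.9 cos 343° = 28.59
Leg 2 (218°, 45.2 km): east 45.2 sin 218° = -27.83, north 45.2 cos 218° = -35.62
Leg 3 (246°, 30.3 km): east 30.3 sin 246° = -27.68, north 30.3 cos 246° = -12.32
Current position: (-64.25, -19.35). Target: (-63.2, -48.9). Remaining: Δeast = 1.05, Δnorth = -29.55.
Bearing = atan2(1.05, -29.55) mod 360° = 177.96°; distance = √((1.05)² + (-29.55)²) = 29.570 km.

178°, 29.6 km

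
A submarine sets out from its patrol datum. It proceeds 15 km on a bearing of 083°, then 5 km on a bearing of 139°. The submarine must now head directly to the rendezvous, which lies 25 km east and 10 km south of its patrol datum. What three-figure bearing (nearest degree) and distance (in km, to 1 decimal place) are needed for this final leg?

140°, 10.6 km

Leg 1 (083°, 15 km): east 15 sin 83° = 14.89, north 15 cos 83° = 1.83
Leg 2 (139°, 5 km): east 5 sin 139° = 3.28, north 5 cos 139° = -3.77
Current position: (18.17, -1.95). Target: (25, -10). Remaining: Δeast = 6.83, Δnorth = -8.05.
Bearing = atan2(6.83, -8.05) mod 360° = 139.70°; distance = √((6.83)² + (-8.05)²) = 10.561 km.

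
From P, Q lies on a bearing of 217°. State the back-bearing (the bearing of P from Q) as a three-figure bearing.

037°

Back-bearing = 217° − 180° = 037°.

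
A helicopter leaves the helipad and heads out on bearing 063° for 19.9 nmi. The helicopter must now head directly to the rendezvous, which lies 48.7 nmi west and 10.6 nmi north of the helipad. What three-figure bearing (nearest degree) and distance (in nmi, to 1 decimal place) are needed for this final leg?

271°, 66.4 nmi

Leg 1 (063°, 19.9 nmi): east 19.9 sin 63° = 17.73, north 19.9 cos 63° = 9.03
Current position: (17.73, 9.03). Target: (-48.7, 10.6). Remaining: Δeast = -66.43, Δnorth = 1.57.
Bearing = atan2(-66.43, 1.57) mod 360° = 271.35°; distance = √((-66.43)² + (1.57)²) = 66.449 nmi.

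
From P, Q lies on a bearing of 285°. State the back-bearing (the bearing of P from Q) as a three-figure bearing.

Back-bearing = 285° − 180° = 105°.

105°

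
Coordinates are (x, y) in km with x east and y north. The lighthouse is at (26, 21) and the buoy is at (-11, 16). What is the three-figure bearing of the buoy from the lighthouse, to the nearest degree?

262°

Δeast = -11 − 26 = -37.00; Δnorth = 16 − 21 = -5.00.
Bearing = atan2(Δeast, Δnorth) mod 360° = 262.30° ≈ 262°.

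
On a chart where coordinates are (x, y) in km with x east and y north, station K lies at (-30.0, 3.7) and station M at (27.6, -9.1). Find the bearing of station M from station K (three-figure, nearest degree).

Δeast = 27.6 − -30.0 = 57.60; Δnorth = -9.1 − 3.7 = -12.80.
Bearing = atan2(Δeast, Δnorth) mod 360° = 102.53° ≈ 103°.

103°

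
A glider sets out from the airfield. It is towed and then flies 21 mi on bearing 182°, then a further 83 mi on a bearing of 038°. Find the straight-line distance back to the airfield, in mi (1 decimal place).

67.2 mi

Leg 1 (182°, 21 mi): east 21 sin 182° = -0.73, north 21 cos 182° = -20.99
Leg 2 (038°, 83 mi): east 83 sin 38° = 51.10, north 83 cos 38° = 65.40
Net: 50.37 east, 44.42 north. Distance = √((50.37)² + (44.42)²) = 67.155 mi.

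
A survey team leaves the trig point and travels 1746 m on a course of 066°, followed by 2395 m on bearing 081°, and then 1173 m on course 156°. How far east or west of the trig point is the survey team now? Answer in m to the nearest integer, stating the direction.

Leg 1 (066°, 1746 m): east 1746 sin 66° = 1595.05, north 1746 cos 66° = 710.16
Leg 2 (081°, 2395 m): east 2395 sin 81° = 2365.51, north 2395 cos 81° = 374.66
Leg 3 (156°, 1173 m): east 1173 sin 156° = 477.10, north 1173 cos 156° = -1071.59
Net east component: 4437.67 m.

4438 m east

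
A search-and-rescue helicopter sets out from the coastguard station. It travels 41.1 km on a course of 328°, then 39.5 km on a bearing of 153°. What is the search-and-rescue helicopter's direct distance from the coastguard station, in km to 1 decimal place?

Leg 1 (328°, 41.1 km): east 41.1 sin 328° = -21.78, north 41.1 cos 328° = 34.85
Leg 2 (153°, 39.5 km): east 39.5 sin 153° = 17.93, north 39.5 cos 153° = -35.19
Net: -3.85 east, -0.34 north. Distance = √((-3.85)² + (-0.34)²) = 3.862 km.

3.9 km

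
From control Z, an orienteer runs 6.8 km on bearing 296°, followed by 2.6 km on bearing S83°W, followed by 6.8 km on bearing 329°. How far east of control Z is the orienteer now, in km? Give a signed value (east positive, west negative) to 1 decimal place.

Leg 1 (296°, 6.8 km): east 6.8 sin 296° = -6.11, north 6.8 cos 296° = 2.98
Leg 2 (S83°W, 2.6 km): east 2.6 sin 263° = -2.58, north 2.6 cos 263° = -0.32
Leg 3 (329°, 6.8 km): east 6.8 sin 329° = -3.50, north 6.8 cos 329° = 5.83
Net east component: -12.19 km.

-12.2 km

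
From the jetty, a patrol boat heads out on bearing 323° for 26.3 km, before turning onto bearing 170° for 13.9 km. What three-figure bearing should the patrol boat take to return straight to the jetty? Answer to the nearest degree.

Leg 1 (323°, 26.3 km): east 26.3 sin 323° = -15.83, north 26.3 cos 323° = 21.00
Leg 2 (170°, 13.9 km): east 13.9 sin 170° = 2.41, north 13.9 cos 170° = -13.69
Net displacement: -13.41 east, 7.32 north. Direction back to start is (13.41, -7.32): bearing = atan2(13.41, -7.32) mod 360° = 118.61° ≈ 119°.

119°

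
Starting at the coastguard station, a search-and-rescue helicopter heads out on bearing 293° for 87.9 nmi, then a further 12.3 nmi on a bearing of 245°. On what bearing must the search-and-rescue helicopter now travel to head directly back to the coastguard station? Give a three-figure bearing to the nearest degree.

Leg 1 (293°, 87.9 nmi): east 87.9 sin 293° = -80.91, north 87.9 cos 293° = 34.35
Leg 2 (245°, 12.3 nmi): east 12.3 sin 245° = -11.15, north 12.3 cos 245° = -5.20
Net displacement: -92.06 east, 29.15 north. Direction back to start is (92.06, -29.15): bearing = atan2(92.06, -29.15) mod 360° = 107.57° ≈ 108°.

108°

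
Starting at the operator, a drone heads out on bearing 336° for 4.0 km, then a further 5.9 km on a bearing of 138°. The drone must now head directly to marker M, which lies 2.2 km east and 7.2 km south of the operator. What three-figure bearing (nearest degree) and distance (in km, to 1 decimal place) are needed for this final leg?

Leg 1 (336°, 4.0 km): east 4.0 sin 336° = -1.63, north 4.0 cos 336° = 3.65
Leg 2 (138°, 5.9 km): east 5.9 sin 138° = 3.95, north 5.9 cos 138° = -4.38
Current position: (2.32, -0.73). Target: (2.2, -7.2). Remaining: Δeast = -0.12, Δnorth = -6.47.
Bearing = atan2(-0.12, -6.47) mod 360° = 181.07°; distance = √((-0.12)² + (-6.47)²) = 6.471 km.

181°, 6.5 km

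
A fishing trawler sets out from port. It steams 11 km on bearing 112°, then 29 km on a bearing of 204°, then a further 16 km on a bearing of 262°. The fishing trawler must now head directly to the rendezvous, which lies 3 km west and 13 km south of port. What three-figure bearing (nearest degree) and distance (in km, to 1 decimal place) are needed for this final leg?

Leg 1 (112°, 11 km): east 11 sin 112° = 10.20, north 11 cos 112° = -4.12
Leg 2 (204°, 29 km): east 29 sin 204° = -11.80, north 29 cos 204° = -26.49
Leg 3 (262°, 16 km): east 16 sin 262° = -15.84, north 16 cos 262° = -2.23
Current position: (-17.44, -32.84). Target: (-3, -13). Remaining: Δeast = 14.44, Δnorth = 19.84.
Bearing = atan2(14.44, 19.84) mod 360° = 36.05°; distance = √((14.44)² + (19.84)²) = 24.539 km.

036°, 24.5 km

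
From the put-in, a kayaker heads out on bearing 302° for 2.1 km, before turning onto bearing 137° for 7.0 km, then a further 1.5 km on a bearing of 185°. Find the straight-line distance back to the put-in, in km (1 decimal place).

Leg 1 (302°, 2.1 km): east 2.1 sin 302° = -1.78, north 2.1 cos 302° = 1.11
Leg 2 (137°, 7.0 km): east 7.0 sin 137° = 4.77, north 7.0 cos 137° = -5.12
Leg 3 (185°, 1.5 km): east 1.5 sin 185° = -0.13, north 1.5 cos 185° = -1.49
Net: 2.86 east, -5.50 north. Distance = √((2.86)² + (-5.50)²) = 6.201 km.

6.2 km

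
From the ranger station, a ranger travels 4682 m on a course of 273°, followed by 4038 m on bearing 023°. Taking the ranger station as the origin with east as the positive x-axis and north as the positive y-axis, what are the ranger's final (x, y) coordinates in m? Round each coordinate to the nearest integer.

Leg 1 (273°, 4682 m): east 4682 sin 273° = -4675.58, north 4682 cos 273° = 245.04
Leg 2 (023°, 4038 m): east 4038 sin 23° = 1577.77, north 4038 cos 23° = 3717.00
Summing: -3097.81 m east, 3962.04 m north → (-3098, 3962).

(-3098, 3962)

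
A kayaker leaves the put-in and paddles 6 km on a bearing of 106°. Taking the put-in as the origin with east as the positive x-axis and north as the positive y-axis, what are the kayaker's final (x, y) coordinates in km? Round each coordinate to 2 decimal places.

(5.77, -1.65)

Leg 1 (106°, 6 km): east 6 sin 106° = 5.77, north 6 cos 106° = -1.65
Summing: 5.77 km east, -1.65 km north → (5.77, -1.65).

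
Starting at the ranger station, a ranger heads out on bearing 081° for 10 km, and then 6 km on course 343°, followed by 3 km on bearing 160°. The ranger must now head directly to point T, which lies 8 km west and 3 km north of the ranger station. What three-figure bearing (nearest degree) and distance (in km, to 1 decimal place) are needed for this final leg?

Leg 1 (081°, 10 km): east 10 sin 81° = 9.88, north 10 cos 81° = 1.56
Leg 2 (343°, 6 km): east 6 sin 343° = -1.75, north 6 cos 343° = 5.74
Leg 3 (160°, 3 km): east 3 sin 160° = 1.03, north 3 cos 160° = -2.82
Current position: (9.15, 4.48). Target: (-8, 3). Remaining: Δeast = -17.15, Δnorth = -1.48.
Bearing = atan2(-17.15, -1.48) mod 360° = 265.06°; distance = √((-17.15)² + (-1.48)²) = 17.213 km.

265°, 17.2 km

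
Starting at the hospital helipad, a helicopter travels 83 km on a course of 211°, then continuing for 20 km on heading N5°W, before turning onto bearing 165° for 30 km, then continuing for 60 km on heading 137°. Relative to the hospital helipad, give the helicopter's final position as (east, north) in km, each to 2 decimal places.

Leg 1 (211°, 83 km): east 83 sin 211° = -42.75, north 83 cos 211° = -71.14
Leg 2 (N5°W, 20 km): east 20 sin 355° = -1.74, north 20 cos 355° = 19.92
Leg 3 (165°, 30 km): east 30 sin 165° = 7.76, north 30 cos 165° = -28.98
Leg 4 (137°, 60 km): east 60 sin 137° = 40.92, north 60 cos 137° = -43.88
Summing: 4.19 km east, -124.08 km north → (4.19, -124.08).

(4.19, -124.08)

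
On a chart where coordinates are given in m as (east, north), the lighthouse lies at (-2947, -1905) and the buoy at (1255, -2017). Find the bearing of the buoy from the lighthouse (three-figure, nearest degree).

Δeast = 1255 − -2947 = 4202.00; Δnorth = -2017 − -1905 = -112.00.
Bearing = atan2(Δeast, Δnorth) mod 360° = 91.53° ≈ 092°.

092°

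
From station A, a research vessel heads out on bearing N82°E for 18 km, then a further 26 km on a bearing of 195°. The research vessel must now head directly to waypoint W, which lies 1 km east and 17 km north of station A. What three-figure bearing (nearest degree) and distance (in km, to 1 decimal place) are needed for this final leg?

346°, 40.9 km

Leg 1 (N82°E, 18 km): east 18 sin 82° = 17.82, north 18 cos 82° = 2.51
Leg 2 (195°, 26 km): east 26 sin 195° = -6.73, north 26 cos 195° = -25.11
Current position: (11.10, -22.61). Target: (1, 17). Remaining: Δeast = -10.10, Δnorth = 39.61.
Bearing = atan2(-10.10, 39.61) mod 360° = 345.70°; distance = √((-10.10)² + (39.61)²) = 40.875 km.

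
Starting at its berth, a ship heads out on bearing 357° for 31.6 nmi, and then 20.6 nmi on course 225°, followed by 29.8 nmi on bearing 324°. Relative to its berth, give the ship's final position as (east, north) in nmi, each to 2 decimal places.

(-33.74, 41.10)

Leg 1 (357°, 31.6 nmi): east 31.6 sin 357° = -1.65, north 31.6 cos 357° = 31.56
Leg 2 (225°, 20.6 nmi): east 20.6 sin 225° = -14.57, north 20.6 cos 225° = -14.57
Leg 3 (324°, 29.8 nmi): east 29.8 sin 324° = -17.52, north 29.8 cos 324° = 24.11
Summing: -33.74 nmi east, 41.10 nmi north → (-33.74, 41.10).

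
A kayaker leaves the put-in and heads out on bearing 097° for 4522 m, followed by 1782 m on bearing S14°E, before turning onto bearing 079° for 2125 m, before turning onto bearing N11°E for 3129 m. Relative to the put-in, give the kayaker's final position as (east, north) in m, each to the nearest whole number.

(7602, 1197)

Leg 1 (097°, 4522 m): east 4522 sin 97° = 4488.29, north 4522 cos 97° = -551.09
Leg 2 (S14°E, 1782 m): east 1782 sin 166° = 431.10, north 1782 cos 166° = -1729.07
Leg 3 (079°, 2125 m): east 2125 sin 79° = 2085.96, north 2125 cos 79° = 405.47
Leg 4 (N11°E, 3129 m): east 3129 sin 11° = 597.04, north 3129 cos 11° = 3071.51
Summing: 7602.40 m east, 1196.82 m north → (7602, 1197).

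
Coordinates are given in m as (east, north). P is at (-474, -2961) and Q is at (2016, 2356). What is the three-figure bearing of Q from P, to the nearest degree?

Δeast = 2016 − -474 = 2490.00; Δnorth = 2356 − -2961 = 5317.00.
Bearing = atan2(Δeast, Δnorth) mod 360° = 25.09° ≈ 025°.

025°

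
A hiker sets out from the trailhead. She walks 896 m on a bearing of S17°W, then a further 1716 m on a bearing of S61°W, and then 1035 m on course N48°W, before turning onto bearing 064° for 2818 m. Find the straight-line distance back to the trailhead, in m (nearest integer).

Leg 1 (S17°W, 896 m): east 896 sin 197° = -261.97, north 896 cos 197° = -856.85
Leg 2 (S61°W, 1716 m): east 1716 sin 241° = -1500.85, north 1716 cos 241° = -831.93
Leg 3 (N48°W, 1035 m): east 1035 sin 312° = -769.15, north 1035 cos 312° = 692.55
Leg 4 (064°, 2818 m): east 2818 sin 64° = 2532.80, north 2818 cos 64° = 1235.33
Net: 0.83 east, 239.10 north. Distance = √((0.83)² + (239.10)²) = 239.099 m.

239 m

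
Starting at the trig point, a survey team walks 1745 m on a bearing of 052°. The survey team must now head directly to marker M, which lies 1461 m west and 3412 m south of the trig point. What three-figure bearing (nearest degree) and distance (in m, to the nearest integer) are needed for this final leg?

Leg 1 (052°, 1745 m): east 1745 sin 52° = 1375.08, north 1745 cos 52° = 1074.33
Current position: (1375.08, 1074.33). Target: (-1461, -3412). Remaining: Δeast = -2836.08, Δnorth = -4486.33.
Bearing = atan2(-2836.08, -4486.33) mod 360° = 212.30°; distance = √((-2836.08)² + (-4486.33)²) = 5307.588 m.

212°, 5308 m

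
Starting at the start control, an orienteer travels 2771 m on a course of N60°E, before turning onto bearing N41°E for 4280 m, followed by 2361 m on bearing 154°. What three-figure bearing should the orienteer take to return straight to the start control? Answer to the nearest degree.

Leg 1 (N60°E, 2771 m): east 2771 sin 60° = 2399.76, north 2771 cos 60° = 1385.50
Leg 2 (N41°E, 4280 m): east 4280 sin 41° = 2807.93, north 4280 cos 41° = 3230.16
Leg 3 (154°, 2361 m): east 2361 sin 154° = 1034.99, north 2361 cos 154° = -2122.05
Net displacement: 6242.68 east, 2493.60 north. Direction back to start is (-6242.68, -2493.60): bearing = atan2(-6242.68, -2493.60) mod 360° = 248.23° ≈ 248°.

248°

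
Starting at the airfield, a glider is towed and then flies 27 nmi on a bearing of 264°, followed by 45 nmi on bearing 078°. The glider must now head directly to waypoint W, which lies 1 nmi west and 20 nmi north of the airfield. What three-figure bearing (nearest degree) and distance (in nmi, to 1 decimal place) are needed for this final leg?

Leg 1 (264°, 27 nmi): east 27 sin 264° = -26.85, north 27 cos 264° = -2.82
Leg 2 (078°, 45 nmi): east 45 sin 78° = 44.02, north 45 cos 78° = 9.36
Current position: (17.16, 6.53). Target: (-1, 20). Remaining: Δeast = -18.16, Δnorth = 13.47.
Bearing = atan2(-18.16, 13.47) mod 360° = 306.55°; distance = √((-18.16)² + (13.47)²) = 22.612 nmi.

307°, 22.6 nmi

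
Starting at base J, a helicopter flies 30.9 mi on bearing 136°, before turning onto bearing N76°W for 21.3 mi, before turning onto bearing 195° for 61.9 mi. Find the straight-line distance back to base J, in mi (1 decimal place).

78.4 mi

Leg 1 (136°, 30.9 mi): east 30.9 sin 136° = 21.46, north 30.9 cos 136° = -22.23
Leg 2 (N76°W, 21.3 mi): east 21.3 sin 284° = -20.67, north 21.3 cos 284° = 5.15
Leg 3 (195°, 61.9 mi): east 61.9 sin 195° = -16.02, north 61.9 cos 195° = -59.79
Net: -15.22 east, -76.87 north. Distance = √((-15.22)² + (-76.87)²) = 78.358 mi.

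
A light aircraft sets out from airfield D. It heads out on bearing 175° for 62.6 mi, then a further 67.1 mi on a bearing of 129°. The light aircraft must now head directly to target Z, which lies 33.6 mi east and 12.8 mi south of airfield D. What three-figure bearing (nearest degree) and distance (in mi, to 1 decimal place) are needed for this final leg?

Leg 1 (175°, 62.6 mi): east 62.6 sin 175° = 5.46, north 62.6 cos 175° = -62.36
Leg 2 (129°, 67.1 mi): east 67.1 sin 129° = 52.15, north 67.1 cos 129° = -42.23
Current position: (57.60, -104.59). Target: (33.6, -12.8). Remaining: Δeast = -24.00, Δnorth = 91.79.
Bearing = atan2(-24.00, 91.79) mod 360° = 345.35°; distance = √((-24.00)² + (91.79)²) = 94.876 mi.

345°, 94.9 mi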